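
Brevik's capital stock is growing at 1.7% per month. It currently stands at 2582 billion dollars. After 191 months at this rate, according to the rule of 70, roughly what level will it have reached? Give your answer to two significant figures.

approximately 64000 billion dollars

It doubles every 70/1.7 ≈ 41.18 months, so 191 months is 4.64 doublings.
2^4.64 ≈ 24.93; 2582 × 24.93 ≈ 64000 billion dollars.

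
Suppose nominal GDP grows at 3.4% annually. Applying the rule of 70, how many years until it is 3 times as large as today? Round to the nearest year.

around 33 years

One doubling takes 70/3.4 = 20.59 years.
3× is log₂ 3 ≈ 1.58 doublings, so ≈ 1.58 × 20.59 = 33 years.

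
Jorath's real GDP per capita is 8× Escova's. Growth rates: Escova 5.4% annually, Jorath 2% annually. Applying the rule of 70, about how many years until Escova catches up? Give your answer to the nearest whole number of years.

≈ 62 years

Escova gains on Jorath at 5.4% − 2% = 3.4 points a year.
At that relative rate the gap halves every 70/3.4 ≈ 20.59 years.
An 8× gap closes after 3 halvings: 3 × 20.59 ≈ 62 years.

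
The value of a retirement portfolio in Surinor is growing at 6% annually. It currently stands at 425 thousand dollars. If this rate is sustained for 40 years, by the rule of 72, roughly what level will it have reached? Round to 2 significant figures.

Doubling time ≈ 72/6 = 12.00 years.
40 years is 40/12.00 ≈ 3.33 doublings, a factor of 2^3.33 ≈ 10.06.
425 × 10.06 ≈ 4300 thousand dollars.

4300 thousand dollars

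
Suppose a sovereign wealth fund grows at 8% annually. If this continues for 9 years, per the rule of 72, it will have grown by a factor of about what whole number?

2 times

72/8 ≈ 9.00 years per doubling.
9 years fits 1 doubling: 2^1 = 2.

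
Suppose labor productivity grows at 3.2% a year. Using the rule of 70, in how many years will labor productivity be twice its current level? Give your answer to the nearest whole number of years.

22 years

At 3.2%, doubling takes about 70/3.2 = 21.88 years.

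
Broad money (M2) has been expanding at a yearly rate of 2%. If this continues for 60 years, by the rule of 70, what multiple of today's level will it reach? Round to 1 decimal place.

roughly 3.3 times

Doubles every ≈ 35.00 years (70/2).
60 years is 1.71 doublings; 2^1.71 ≈ 3.3×.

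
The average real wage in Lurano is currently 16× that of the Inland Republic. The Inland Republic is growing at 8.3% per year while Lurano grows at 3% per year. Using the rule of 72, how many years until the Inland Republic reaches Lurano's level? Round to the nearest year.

54 years

the Inland Republic gains on Lurano at 8.3% − 3% = 5.3 points a year.
At that relative rate the gap halves every 72/5.3 ≈ 13.58 years.
A 16× gap closes after 4 halvings: 4 × 13.58 ≈ 54 years.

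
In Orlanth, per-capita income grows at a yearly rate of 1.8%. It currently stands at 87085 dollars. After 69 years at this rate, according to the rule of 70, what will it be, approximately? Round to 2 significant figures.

300000 dollars

Doubling time ≈ 70/1.8 = 38.89 years.
69 years is 69/38.89 ≈ 1.77 doublings, a factor of 2^1.77 ≈ 3.41.
87085 × 3.41 ≈ 300000 dollars.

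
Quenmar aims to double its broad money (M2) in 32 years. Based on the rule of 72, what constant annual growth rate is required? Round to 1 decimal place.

2.3%

72 / 32 ≈ 2.25, so about 2.3% a year.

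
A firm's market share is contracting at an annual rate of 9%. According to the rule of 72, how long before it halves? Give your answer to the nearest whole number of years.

Falling at 9%, it halves about every 72/9 = 8.00 years.

≈ 8 years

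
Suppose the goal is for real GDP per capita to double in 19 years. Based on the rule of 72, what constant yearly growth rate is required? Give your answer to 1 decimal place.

72 / 19 ≈ 3.79, so about 3.8% per year.

approximately 3.8%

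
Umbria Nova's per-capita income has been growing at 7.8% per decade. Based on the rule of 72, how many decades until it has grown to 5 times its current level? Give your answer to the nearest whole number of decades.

about 21 decades

One doubling takes 72/7.8 = 9.23 decades.
5× is log₂ 5 ≈ 2.32 doublings, so ≈ 2.32 × 9.23 = 21 decades.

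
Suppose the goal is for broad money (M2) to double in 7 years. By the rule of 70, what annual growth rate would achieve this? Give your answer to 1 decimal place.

around 10.0%

70 / 7 ≈ 10.00, so about 10.0% annually.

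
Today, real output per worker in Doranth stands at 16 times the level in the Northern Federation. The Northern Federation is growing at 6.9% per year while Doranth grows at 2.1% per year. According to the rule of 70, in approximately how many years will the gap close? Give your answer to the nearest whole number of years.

the Northern Federation gains on Doranth at 6.9% − 2.1% = 4.8 points a year.
At that relative rate the gap halves every 70/4.8 ≈ 14.58 years.
A 16 times gap closes after 4 halvings: 4 × 14.58 ≈ 58 years.

58 years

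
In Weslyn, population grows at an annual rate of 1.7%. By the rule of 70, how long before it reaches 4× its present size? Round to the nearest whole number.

One doubling takes 70/1.7 = 41.18 years.
4× is 2 doublings, so 2 × 41.18 ≈ 82 years.

82 years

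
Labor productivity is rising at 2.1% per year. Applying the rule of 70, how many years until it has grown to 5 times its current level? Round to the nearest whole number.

approximately 77 years

Doubling time ≈ 70/2.1 = 33.33 years.
Reaching 5× takes log₂(5) ≈ 2.32 doublings.
2.32 × 33.33 ≈ 77 years.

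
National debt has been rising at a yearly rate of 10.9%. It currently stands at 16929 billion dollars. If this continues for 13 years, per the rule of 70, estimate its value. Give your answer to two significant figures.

69000 billion dollars

It doubles every 70/10.9 ≈ 6.42 years, so 13 years is 2.02 doublings.
2^2.02 ≈ 4.06; 16929 × 4.06 ≈ 69000 billion dollars.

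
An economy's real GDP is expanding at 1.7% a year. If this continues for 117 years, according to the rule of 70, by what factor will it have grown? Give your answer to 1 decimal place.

about 7.2 times

Doubling time ≈ 70/1.7 = 41.18 years.
117 years / 41.18 ≈ 2.84 doublings → factor 2^2.84 ≈ 7.2.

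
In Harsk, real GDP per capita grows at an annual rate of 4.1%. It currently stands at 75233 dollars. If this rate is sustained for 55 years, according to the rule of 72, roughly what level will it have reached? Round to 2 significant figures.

Doubling time ≈ 72/4.1 = 17.56 years.
55 years is 55/17.56 ≈ 3.13 doublings, a factor of 2^3.13 ≈ 8.75.
75233 × 8.75 ≈ 660000 dollars.

660000 dollars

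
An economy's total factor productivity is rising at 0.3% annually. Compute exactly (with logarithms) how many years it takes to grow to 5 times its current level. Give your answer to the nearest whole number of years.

t = ln(5) / ln(1 + 0.003) = 1.6094 / 0.002996 ≈ 537.18.
≈ 537 years.

537 years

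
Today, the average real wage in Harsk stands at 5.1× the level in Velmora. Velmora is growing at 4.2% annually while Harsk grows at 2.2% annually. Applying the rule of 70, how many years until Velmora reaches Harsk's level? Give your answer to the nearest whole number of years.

≈ 82 years

Velmora gains on Harsk at 4.2% − 2.2% = 2 points a year.
At that relative rate the gap halves every 70/2 ≈ 35.00 years.
A 5.1× gap takes log₂(5.1) ≈ 2.35 halvings to close: 2.35 × 35.00 ≈ 82 years.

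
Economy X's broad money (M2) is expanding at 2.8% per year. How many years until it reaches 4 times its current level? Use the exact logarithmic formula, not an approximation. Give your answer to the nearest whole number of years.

50 years

t = ln(4) / ln(1 + 0.028) = 1.3863 / 0.027615 ≈ 50.20.
≈ 50 years.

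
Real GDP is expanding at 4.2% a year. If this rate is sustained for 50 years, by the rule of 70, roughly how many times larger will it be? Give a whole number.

roughly 8 times

70/4.2 ≈ 16.67 years per doubling.
50 years fits 3 doublings: 2^3 = 8.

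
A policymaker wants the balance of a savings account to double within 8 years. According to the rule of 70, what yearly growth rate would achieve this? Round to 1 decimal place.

approximately 8.8%

70 / 8 ≈ 8.75, so about 8.8% per year.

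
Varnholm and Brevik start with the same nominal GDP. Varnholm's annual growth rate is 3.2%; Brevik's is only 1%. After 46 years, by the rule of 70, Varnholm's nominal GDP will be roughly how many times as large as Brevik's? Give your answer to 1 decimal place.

Only the 2.2-point difference matters.
70/2.2 ≈ 31.82 years per doubling of the ratio; 46 years gives 1.45 doublings, so ≈ 2.7×.

≈ 2.7 times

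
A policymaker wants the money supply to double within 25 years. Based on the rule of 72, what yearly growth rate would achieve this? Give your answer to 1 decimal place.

72 / 25 ≈ 2.88, so about 2.9% per year.

roughly 2.9%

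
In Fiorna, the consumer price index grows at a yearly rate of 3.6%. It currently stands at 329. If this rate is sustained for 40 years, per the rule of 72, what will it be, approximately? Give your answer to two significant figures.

≈ 1300

Doubling time ≈ 72/3.6 = 20.00 years.
40 years is 40/20.00 ≈ 2.00 doublings, a factor of 2^2.00 ≈ 4.00.
329 × 4.00 ≈ 1300.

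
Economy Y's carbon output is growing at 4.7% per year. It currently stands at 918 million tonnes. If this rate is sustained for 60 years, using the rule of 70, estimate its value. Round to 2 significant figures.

Doubling time ≈ 70/4.7 = 14.89 years.
60 years is 60/14.89 ≈ 4.03 doublings, a factor of 2^4.03 ≈ 16.34.
918 × 16.34 ≈ 15000 million tonnes.

about 15000 million tonnes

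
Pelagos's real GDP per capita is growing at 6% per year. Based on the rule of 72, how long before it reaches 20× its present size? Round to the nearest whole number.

around 52 years

One doubling takes 72/6 = 12.00 years.
Reaching 20× takes log₂(20) ≈ 4.32 doublings.
4.32 × 12.00 ≈ 52 years.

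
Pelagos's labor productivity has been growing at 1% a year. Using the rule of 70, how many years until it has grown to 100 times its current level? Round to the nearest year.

around 465 years

At 1% it doubles every 70/1 ≈ 70.00 years.
Reaching 100× takes log₂(100) ≈ 6.64 doublings.
6.64 × 70.00 ≈ 465 years.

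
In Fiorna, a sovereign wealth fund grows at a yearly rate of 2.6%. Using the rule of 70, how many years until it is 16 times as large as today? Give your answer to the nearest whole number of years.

At 2.6% it doubles every 70/2.6 ≈ 26.92 years.
16 = 2^4, so 4 doublings → 108 years.

around 108 years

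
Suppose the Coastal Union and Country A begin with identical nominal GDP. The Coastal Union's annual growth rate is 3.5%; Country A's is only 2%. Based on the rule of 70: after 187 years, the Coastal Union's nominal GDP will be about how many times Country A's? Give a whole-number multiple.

Only the 1.5-point difference matters.
70/1.5 ≈ 46.67 years per doubling of the ratio; 187 years gives 4.01 doublings, so ≈ 16×.

roughly 16 times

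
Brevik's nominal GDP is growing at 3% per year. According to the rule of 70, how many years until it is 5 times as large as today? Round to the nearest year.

≈ 54 years

One doubling takes 70/3 = 23.33 years.
5× is log₂ 5 ≈ 2.32 doublings, so ≈ 2.32 × 23.33 = 54 years.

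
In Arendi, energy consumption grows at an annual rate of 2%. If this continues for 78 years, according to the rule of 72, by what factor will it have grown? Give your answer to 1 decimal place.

approximately 4.5 times

Doubling time ≈ 72/2 = 36.00 years.
78 years / 36.00 ≈ 2.17 doublings → factor 2^2.17 ≈ 4.5.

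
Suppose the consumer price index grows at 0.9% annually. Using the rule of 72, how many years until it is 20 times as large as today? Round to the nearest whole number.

about 346 years

One doubling takes 72/0.9 = 80.00 years.
20× is log₂ 20 ≈ 4.32 doublings, so ≈ 4.32 × 80.00 = 346 years.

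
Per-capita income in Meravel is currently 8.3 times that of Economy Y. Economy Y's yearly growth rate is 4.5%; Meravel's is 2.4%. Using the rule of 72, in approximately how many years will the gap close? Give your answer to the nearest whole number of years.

approximately 105 years

What matters is the difference: 2.1 pp.
Rule of 72 on the gap: the ratio halves every 72/2.1 ≈ 34.29 years.
An 8.3 times gap takes log₂(8.3) ≈ 3.05 halvings to close: 3.05 × 34.29 ≈ 105 years.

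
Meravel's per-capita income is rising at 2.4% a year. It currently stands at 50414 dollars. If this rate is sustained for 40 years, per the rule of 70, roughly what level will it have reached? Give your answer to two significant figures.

Doubling time ≈ 70/2.4 = 29.17 years.
40 years is 40/29.17 ≈ 1.37 doublings, a factor of 2^1.37 ≈ 2.58.
50414 × 2.58 ≈ 130000 dollars.

around 130000 dollars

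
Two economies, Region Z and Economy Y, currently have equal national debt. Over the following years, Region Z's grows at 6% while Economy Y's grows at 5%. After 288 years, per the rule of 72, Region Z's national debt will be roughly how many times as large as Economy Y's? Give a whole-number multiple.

Region Z pulls ahead at 1 pp per year, so the ratio doubles every 72/1 ≈ 72.00 years.
In 288 years that's 4.00 doublings: 2^4.00 ≈ 16.

about 16 times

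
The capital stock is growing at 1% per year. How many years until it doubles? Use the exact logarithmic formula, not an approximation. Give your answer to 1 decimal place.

69.7 years

t = ln(2) / ln(1 + 0.01) = 0.6931 / 0.009950 ≈ 69.66.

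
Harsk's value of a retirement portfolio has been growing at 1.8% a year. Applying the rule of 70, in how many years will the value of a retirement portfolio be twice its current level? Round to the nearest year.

At 1.8%, doubling takes about 70/1.8 = 38.89 years.

roughly 39 years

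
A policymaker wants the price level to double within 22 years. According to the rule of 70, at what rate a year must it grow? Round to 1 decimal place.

70 / 22 ≈ 3.18, so about 3.2% a year.

3.2%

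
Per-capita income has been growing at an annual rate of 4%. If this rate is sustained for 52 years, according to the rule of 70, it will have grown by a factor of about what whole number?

≈ 8 times

Doubling time ≈ 70/4 = 17.50 years.
52/17.50 ≈ 3 doublings, so about 2^3 = 8×.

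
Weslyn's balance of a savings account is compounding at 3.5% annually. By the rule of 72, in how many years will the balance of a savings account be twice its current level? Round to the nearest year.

≈ 21 years

At 3.5%, doubling takes about 72/3.5 = 20.57 years.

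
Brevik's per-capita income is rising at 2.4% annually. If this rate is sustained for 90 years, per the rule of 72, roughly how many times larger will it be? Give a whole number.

about 8 times

72/2.4 ≈ 30.00 years per doubling.
90 years fits 3 doublings: 2^3 = 8.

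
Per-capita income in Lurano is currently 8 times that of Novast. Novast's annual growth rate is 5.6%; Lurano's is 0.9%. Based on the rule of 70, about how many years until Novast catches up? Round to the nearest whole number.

roughly 45 years

What matters is the difference: 4.7 pp.
Rule of 70 on the gap: the ratio halves every 70/4.7 ≈ 14.89 years.
An 8 times gap closes after 3 halvings: 3 × 14.89 ≈ 45 years.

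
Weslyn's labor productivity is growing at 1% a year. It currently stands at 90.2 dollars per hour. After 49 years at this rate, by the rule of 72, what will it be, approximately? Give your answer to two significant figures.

Doubling time ≈ 72/1 = 72.00 years.
49 years is 49/72.00 ≈ 0.68 doublings, a factor of 2^0.68 ≈ 1.60.
90.2 × 1.60 ≈ 140 dollars per hour.

≈ 140 dollars per hour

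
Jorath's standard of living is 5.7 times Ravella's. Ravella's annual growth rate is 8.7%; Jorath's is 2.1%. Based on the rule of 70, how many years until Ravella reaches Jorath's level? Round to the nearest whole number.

approximately 27 years

What matters is the difference: 6.6 pp.
Rule of 70 on the gap: the ratio halves every 70/6.6 ≈ 10.61 years.
A 5.7 times gap takes log₂(5.7) ≈ 2.51 halvings to close: 2.51 × 10.61 ≈ 27 years.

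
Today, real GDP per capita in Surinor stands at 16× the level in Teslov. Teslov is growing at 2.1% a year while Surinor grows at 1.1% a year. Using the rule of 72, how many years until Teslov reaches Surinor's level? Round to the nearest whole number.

roughly 288 years

The growth-rate gap is 2.1% − 1.1% = 1 percentage point.
So the ratio between them halves every 72/1 ≈ 72.00 years.
A 16× gap closes after 4 halvings: 4 × 72.00 ≈ 288 years.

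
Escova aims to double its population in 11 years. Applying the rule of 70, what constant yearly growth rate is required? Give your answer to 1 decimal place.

70 / 11 ≈ 6.36, so about 6.4% per year.

roughly 6.4% per year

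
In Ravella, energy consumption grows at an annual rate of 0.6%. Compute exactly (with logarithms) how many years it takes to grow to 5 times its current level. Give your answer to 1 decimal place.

269.0 years

t = ln(5) / ln(1 + 0.006) = 1.6094 / 0.005982 ≈ 269.04.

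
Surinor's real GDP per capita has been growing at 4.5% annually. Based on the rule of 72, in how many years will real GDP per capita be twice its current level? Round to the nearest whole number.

around 16 years

72/4.5 ≈ 16.00, so it doubles roughly every 16 years.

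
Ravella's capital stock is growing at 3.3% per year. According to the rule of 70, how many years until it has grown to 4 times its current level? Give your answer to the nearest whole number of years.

At 3.3% it doubles every 70/3.3 ≈ 21.21 years.
Getting to 4× needs 2 doublings: 2 × 21.21 ≈ 42 years.

around 42 years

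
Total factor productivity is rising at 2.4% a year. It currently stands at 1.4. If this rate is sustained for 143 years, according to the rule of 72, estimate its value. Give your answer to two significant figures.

It doubles every 72/2.4 ≈ 30.00 years, so 143 years is 4.77 doublings.
2^4.77 ≈ 27.28; 1.4 × 27.28 ≈ 38.

≈ 38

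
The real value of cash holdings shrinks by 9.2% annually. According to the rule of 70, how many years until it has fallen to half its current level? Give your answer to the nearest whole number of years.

approximately 8 years

Halving time ≈ 70 / 9.2 = 7.61 → 8 years.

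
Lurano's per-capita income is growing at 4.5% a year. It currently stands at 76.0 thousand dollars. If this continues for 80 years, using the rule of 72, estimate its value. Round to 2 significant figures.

around 2400 thousand dollars

It doubles every 72/4.5 ≈ 16.00 years, so 80 years is 5.00 doublings.
2^5.00 ≈ 32.00; 76.0 × 32.00 ≈ 2400 thousand dollars.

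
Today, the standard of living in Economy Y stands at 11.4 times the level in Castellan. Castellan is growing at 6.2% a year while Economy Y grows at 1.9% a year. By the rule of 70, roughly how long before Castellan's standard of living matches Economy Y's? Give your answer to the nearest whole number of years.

What matters is the difference: 4.3 pp.
Rule of 70 on the gap: the ratio halves every 70/4.3 ≈ 16.28 years.
An 11.4 times gap takes log₂(11.4) ≈ 3.51 halvings to close: 3.51 × 16.28 ≈ 57 years.

roughly 57 years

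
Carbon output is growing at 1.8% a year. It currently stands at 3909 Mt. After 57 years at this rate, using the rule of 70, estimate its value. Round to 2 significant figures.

Doubling time ≈ 70/1.8 = 38.89 years.
57 years is 57/38.89 ≈ 1.47 doublings, a factor of 2^1.47 ≈ 2.77.
3909 × 2.77 ≈ 11000 Mt.

about 11000 Mt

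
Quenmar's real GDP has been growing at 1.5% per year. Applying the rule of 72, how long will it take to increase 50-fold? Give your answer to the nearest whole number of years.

roughly 271 years

At 1.5% it doubles every 72/1.5 ≈ 48.00 years.
Reaching 50× takes log₂(50) ≈ 5.64 doublings.
5.64 × 48.00 ≈ 271 years.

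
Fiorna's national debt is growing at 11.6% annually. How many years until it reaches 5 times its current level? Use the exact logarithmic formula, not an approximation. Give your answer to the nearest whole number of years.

15 years

t = ln(5) / ln(1 + 0.116) = 1.6094 / 0.109751 ≈ 14.66.
≈ 15 years.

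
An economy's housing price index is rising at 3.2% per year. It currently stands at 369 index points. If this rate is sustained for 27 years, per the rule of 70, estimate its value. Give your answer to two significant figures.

Doubling time ≈ 70/3.2 = 21.88 years.
27 years is 27/21.88 ≈ 1.23 doublings, a factor of 2^1.23 ≈ 2.35.
369 × 2.35 ≈ 870 index points.

≈ 870 index points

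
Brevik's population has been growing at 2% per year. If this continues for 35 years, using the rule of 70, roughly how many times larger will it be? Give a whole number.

At 2% one doubling takes ≈ 35.00 years; 35 years is 1 of them, so ×2.

≈ 2 times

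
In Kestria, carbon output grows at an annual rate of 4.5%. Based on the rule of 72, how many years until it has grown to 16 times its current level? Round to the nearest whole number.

One doubling takes 72/4.5 = 16.00 years.
Getting to 16× needs 4 doublings: 4 × 16.00 ≈ 64 years.

≈ 64 years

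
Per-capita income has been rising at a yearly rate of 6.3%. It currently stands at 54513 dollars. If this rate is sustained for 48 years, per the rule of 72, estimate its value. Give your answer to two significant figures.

Doubling time ≈ 72/6.3 = 11.43 years.
48 years is 48/11.43 ≈ 4.20 doublings, a factor of 2^4.20 ≈ 18.38.
54513 × 18.38 ≈ 1000000 dollars.

≈ 1000000 dollars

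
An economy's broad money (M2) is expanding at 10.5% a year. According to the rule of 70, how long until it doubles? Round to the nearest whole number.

Doubling time ≈ 70 / 10.5 = 6.67 years.

7 years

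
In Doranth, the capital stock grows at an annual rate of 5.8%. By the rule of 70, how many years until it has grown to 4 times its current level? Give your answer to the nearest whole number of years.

At 5.8% it doubles every 70/5.8 ≈ 12.07 years.
Getting to 4× needs 2 doublings: 2 × 12.07 ≈ 24 years.

about 24 years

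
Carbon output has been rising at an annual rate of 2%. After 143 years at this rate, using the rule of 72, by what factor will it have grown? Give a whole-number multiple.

Doubling time ≈ 72/2 = 36.00 years.
143/36.00 ≈ 4 doublings, so about 2^4 = 16×.

≈ 16 times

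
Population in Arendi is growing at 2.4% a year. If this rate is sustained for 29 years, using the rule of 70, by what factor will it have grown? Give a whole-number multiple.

≈ 2 times

70/2.4 ≈ 29.17 years per doubling.
29 years fits 1 doubling: 2^1 = 2.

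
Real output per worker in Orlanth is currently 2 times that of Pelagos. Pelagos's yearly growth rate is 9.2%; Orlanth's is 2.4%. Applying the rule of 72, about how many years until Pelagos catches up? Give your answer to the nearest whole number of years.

around 11 years

Pelagos gains on Orlanth at 9.2% − 2.4% = 6.8 points a year.
At that relative rate the gap halves every 72/6.8 ≈ 10.59 years.
A 2 times gap closes after 1 halving: 1 × 10.59 ≈ 11 years.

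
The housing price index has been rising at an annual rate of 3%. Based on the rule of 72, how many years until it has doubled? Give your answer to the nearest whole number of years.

72/3 ≈ 24.00, so it doubles roughly every 24 years.

approximately 24 years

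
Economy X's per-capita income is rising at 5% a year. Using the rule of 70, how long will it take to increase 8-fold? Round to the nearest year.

approximately 42 years

One doubling takes 70/5 = 14.00 years.
8 = 2^3, so 3 doublings → 42 years.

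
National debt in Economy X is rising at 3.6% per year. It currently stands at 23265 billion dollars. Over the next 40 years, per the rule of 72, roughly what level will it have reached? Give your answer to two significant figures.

It doubles every 72/3.6 ≈ 20.00 years, so 40 years is 2.00 doublings.
2^2.00 ≈ 4.00; 23265 × 4.00 ≈ 93000 billion dollars.

about 93000 billion dollars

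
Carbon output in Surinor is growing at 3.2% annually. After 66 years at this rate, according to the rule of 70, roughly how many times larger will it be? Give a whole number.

about 8 times

At 3.2% one doubling takes ≈ 21.88 years; 66 years is 3 of them, so ×8.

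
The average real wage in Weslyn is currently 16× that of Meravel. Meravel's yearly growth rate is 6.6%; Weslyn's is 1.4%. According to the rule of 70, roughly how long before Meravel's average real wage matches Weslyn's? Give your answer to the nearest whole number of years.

approximately 54 years

Meravel gains on Weslyn at 6.6% − 1.4% = 5.2 points a year.
At that relative rate the gap halves every 70/5.2 ≈ 13.46 years.
A 16× gap closes after 4 halvings: 4 × 13.46 ≈ 54 years.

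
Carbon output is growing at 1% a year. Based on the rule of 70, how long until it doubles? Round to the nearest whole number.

approximately 70 years

70/1 ≈ 70.00, so it doubles roughly every 70 years.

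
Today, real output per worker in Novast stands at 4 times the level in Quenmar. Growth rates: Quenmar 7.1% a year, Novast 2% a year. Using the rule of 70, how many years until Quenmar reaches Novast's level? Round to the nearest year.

What matters is the difference: 5.1 pp.
Rule of 70 on the gap: the ratio halves every 70/5.1 ≈ 13.73 years.
A 4 times gap closes after 2 halvings: 2 × 13.73 ≈ 27 years.

approximately 27 years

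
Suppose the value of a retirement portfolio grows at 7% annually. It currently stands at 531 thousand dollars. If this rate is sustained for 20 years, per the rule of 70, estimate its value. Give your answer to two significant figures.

It doubles every 70/7 ≈ 10.00 years, so 20 years is 2.00 doublings.
2^2.00 ≈ 4.00; 531 × 4.00 ≈ 2100 thousand dollars.

around 2100 thousand dollars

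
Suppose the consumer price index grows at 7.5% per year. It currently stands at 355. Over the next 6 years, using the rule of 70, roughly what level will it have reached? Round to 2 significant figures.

about 550

Doubling time ≈ 70/7.5 = 9.33 years.
6 years is 6/9.33 ≈ 0.64 doublings, a factor of 2^0.64 ≈ 1.56.
355 × 1.56 ≈ 550.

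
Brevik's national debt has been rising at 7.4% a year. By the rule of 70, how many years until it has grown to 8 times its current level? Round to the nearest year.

One doubling takes 70/7.4 = 9.46 years.
8 = 2^3, so 3 doublings → 28 years.

roughly 28 years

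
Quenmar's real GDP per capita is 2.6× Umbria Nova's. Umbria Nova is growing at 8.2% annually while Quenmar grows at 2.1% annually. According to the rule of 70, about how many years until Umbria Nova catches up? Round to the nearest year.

around 16 years

The growth-rate gap is 8.2% − 2.1% = 6.1 percentage points.
So the ratio between them halves every 70/6.1 ≈ 11.48 years.
A 2.6× gap takes log₂(2.6) ≈ 1.38 halvings to close: 1.38 × 11.48 ≈ 16 years.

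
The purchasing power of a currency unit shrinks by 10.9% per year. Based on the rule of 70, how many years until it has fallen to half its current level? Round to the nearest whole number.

Halving time ≈ 70 / 10.9 = 6.42 → 6 years.

around 6 years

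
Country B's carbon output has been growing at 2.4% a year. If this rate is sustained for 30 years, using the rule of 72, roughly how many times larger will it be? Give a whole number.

At 2.4% one doubling takes ≈ 30.00 years; 30 years is 1 of them, so ×2.

≈ 2 times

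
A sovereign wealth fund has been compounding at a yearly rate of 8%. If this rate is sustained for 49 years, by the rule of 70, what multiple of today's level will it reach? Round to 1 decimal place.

about 48.5 times

Doubling time ≈ 70/8 = 8.75 years.
49 years / 8.75 ≈ 5.60 doublings → factor 2^5.60 ≈ 48.5.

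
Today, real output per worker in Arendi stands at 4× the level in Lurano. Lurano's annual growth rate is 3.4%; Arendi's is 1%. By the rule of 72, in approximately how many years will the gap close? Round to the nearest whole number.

around 60 years

The growth-rate gap is 3.4% − 1% = 2.4 percentage points.
So the ratio between them halves every 72/2.4 ≈ 30.00 years.
A 4× gap closes after 2 halvings: 2 × 30.00 ≈ 60 years.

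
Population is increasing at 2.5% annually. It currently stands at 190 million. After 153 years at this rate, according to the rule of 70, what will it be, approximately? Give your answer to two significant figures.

about 8400 million

Doubling time ≈ 70/2.5 = 28.00 years.
153 years is 153/28.00 ≈ 5.46 doublings, a factor of 2^5.46 ≈ 44.02.
190 × 44.02 ≈ 8400 million.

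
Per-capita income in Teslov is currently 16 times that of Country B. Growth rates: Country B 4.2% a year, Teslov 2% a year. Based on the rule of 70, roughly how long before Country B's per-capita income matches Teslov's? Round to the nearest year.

127 years

The growth-rate gap is 4.2% − 2% = 2.2 percentage points.
So the ratio between them halves every 70/2.2 ≈ 31.82 years.
A 16 times gap closes after 4 halvings: 4 × 31.82 ≈ 127 years.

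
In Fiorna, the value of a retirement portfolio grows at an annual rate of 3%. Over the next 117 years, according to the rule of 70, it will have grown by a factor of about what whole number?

70/3 ≈ 23.33 years per doubling.
117 years fits 5 doublings: 2^5 = 32.

about 32 times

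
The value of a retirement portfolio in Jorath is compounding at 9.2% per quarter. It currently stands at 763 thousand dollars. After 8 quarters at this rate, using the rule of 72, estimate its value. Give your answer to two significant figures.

Doubling time ≈ 72/9.2 = 7.83 quarters.
8 quarters is 8/7.83 ≈ 1.02 doublings, a factor of 2^1.02 ≈ 2.03.
763 × 2.03 ≈ 1500 thousand dollars.

approximately 1500 thousand dollars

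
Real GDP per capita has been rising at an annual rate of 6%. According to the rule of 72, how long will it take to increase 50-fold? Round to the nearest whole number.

about 68 years

One doubling takes 72/6 = 12.00 years.
50× is log₂ 50 ≈ 5.64 doublings, so ≈ 5.64 × 12.00 = 68 years.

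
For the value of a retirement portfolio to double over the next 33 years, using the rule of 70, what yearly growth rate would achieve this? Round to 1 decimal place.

around 2.1%

70 / 33 ≈ 2.12, so about 2.1% per year.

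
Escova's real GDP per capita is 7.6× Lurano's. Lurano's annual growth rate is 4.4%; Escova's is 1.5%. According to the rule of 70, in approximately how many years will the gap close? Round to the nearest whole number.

about 71 years

What matters is the difference: 2.9 pp.
Rule of 70 on the gap: the ratio halves every 70/2.9 ≈ 24.14 years.
A 7.6× gap takes log₂(7.6) ≈ 2.93 halvings to close: 2.93 × 24.14 ≈ 71 years.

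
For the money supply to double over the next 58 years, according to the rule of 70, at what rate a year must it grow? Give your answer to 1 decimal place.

70 / 58 ≈ 1.21, so about 1.2% a year.

approximately 1.2% a year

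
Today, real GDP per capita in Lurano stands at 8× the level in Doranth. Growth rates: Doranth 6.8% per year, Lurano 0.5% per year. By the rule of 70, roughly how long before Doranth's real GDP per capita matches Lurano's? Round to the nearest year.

The growth-rate gap is 6.8% − 0.5% = 6.3 percentage points.
So the ratio between them halves every 70/6.3 ≈ 11.11 years.
An 8× gap closes after 3 halvings: 3 × 11.11 ≈ 33 years.

roughly 33 years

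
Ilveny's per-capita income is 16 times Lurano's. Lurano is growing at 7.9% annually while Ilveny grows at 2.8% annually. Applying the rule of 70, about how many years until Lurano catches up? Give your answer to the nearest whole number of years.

What matters is the difference: 5.1 pp.
Rule of 70 on the gap: the ratio halves every 70/5.1 ≈ 13.73 years.
A 16 times gap closes after 4 halvings: 4 × 13.73 ≈ 55 years.

≈ 55 years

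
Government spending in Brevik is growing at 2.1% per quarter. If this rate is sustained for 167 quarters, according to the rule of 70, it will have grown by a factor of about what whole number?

Doubling time ≈ 70/2.1 = 33.33 quarters.
167/33.33 ≈ 5 doublings, so about 2^5 = 32×.

about 32 times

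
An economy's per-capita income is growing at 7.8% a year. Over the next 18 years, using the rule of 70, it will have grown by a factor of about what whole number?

roughly 4 times

Doubling time ≈ 70/7.8 = 8.97 years.
18/8.97 ≈ 2 doublings, so about 2^2 = 4×.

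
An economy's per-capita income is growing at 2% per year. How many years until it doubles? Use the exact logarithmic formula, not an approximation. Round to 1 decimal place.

35.0 years

t = ln(2) / ln(1 + 0.02) = 0.6931 / 0.019803 ≈ 35.00.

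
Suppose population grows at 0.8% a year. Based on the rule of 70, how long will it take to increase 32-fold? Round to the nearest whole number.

One doubling takes 70/0.8 = 87.50 years.
32 = 2^5, so 5 doublings → 438 years.

approximately 438 years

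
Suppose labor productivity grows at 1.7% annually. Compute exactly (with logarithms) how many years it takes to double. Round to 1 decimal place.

t = ln(2) / ln(1 + 0.017) = 0.6931 / 0.016857 ≈ 41.12.

41.1 years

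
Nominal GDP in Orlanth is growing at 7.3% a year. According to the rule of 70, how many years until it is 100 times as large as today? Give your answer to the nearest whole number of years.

64 years

At 7.3% it doubles every 70/7.3 ≈ 9.59 years.
100× is log₂ 100 ≈ 6.64 doublings, so ≈ 6.64 × 9.59 = 64 years.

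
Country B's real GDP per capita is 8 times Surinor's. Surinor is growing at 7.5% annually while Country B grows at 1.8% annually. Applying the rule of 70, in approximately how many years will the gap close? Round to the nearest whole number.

about 37 years

Surinor gains on Country B at 7.5% − 1.8% = 5.7 points a year.
At that relative rate the gap halves every 70/5.7 ≈ 12.28 years.
An 8 times gap closes after 3 halvings: 3 × 12.28 ≈ 37 years.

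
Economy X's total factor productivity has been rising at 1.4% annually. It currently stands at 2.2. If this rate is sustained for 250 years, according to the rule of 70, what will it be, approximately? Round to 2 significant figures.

Doubling time ≈ 70/1.4 = 50.00 years.
250 years is 250/50.00 ≈ 5.00 doublings, a factor of 2^5.00 ≈ 32.00.
2.2 × 32.00 ≈ 70.

around 70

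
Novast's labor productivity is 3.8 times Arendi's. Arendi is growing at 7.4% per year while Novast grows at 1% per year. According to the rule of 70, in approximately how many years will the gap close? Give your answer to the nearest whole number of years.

Arendi gains on Novast at 7.4% − 1% = 6.4 points a year.
At that relative rate the gap halves every 70/6.4 ≈ 10.94 years.
A 3.8 times gap takes log₂(3.8) ≈ 1.93 halvings to close: 1.93 × 10.94 ≈ 21 years.

around 21 years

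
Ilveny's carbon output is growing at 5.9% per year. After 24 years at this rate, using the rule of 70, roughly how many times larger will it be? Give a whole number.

about 4 times

70/5.9 ≈ 11.86 years per doubling.
24 years fits 2 doublings: 2^2 = 4.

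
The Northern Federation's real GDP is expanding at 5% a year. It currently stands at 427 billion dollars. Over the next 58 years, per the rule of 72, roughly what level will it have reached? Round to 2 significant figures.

roughly 7000 billion dollars

It doubles every 72/5 ≈ 14.40 years, so 58 years is 4.03 doublings.
2^4.03 ≈ 16.34; 427 × 16.34 ≈ 7000 billion dollars.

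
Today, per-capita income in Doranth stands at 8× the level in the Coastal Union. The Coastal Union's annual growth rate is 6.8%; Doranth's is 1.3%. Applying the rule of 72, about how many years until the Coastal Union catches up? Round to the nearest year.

The growth-rate gap is 6.8% − 1.3% = 5.5 percentage points.
So the ratio between them halves every 72/5.5 ≈ 13.09 years.
An 8× gap closes after 3 halvings: 3 × 13.09 ≈ 39 years.

roughly 39 years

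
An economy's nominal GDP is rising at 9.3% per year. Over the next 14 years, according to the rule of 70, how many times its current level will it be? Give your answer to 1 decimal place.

Doubles every ≈ 7.53 years (70/9.3).
14 years is 1.86 doublings; 2^1.86 ≈ 3.6×.

around 3.6 times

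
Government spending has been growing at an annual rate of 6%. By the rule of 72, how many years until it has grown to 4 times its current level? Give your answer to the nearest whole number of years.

approximately 24 years

Doubling time ≈ 72/6 = 12.00 years.
4× is 2 doublings, so 2 × 12.00 ≈ 24 years.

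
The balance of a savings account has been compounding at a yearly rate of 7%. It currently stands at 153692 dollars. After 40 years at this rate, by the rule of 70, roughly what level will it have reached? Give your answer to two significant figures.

Doubling time ≈ 70/7 = 10.00 years.
40 years is 40/10.00 ≈ 4.00 doublings, a factor of 2^4.00 ≈ 16.00.
153692 × 16.00 ≈ 2500000 dollars.

2500000 dollars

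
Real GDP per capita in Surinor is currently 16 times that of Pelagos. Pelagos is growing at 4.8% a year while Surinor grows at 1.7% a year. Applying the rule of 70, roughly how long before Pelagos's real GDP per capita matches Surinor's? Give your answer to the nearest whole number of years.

Pelagos gains on Surinor at 4.8% − 1.7% = 3.1 points a year.
At that relative rate the gap halves every 70/3.1 ≈ 22.58 years.
A 16 times gap closes after 4 halvings: 4 × 22.58 ≈ 90 years.

around 90 years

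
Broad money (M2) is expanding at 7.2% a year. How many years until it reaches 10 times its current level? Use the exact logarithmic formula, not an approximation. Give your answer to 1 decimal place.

33.1 years

t = ln(10) / ln(1 + 0.072) = 2.3026 / 0.069526 ≈ 33.12.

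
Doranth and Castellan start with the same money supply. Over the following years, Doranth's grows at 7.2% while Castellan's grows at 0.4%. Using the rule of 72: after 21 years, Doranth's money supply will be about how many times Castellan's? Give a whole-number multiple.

Only the 6.8-point difference matters.
72/6.8 ≈ 10.59 years per doubling of the ratio; 21 years gives 1.98 doublings, so ≈ 4×.

around 4 times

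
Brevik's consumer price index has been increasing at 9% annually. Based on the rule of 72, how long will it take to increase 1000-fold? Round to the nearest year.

≈ 80 years

At 9% it doubles every 72/9 ≈ 8.00 years.
Reaching 1000× takes log₂(1000) ≈ 9.97 doublings.
9.97 × 8.00 ≈ 80 years.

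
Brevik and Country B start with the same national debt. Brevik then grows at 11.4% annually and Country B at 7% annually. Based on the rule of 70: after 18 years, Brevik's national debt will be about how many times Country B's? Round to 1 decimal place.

2.2 times

Only the 4.4-point difference matters.
70/4.4 ≈ 15.91 years per doubling of the ratio; 18 years gives 1.13 doublings, so ≈ 2.2×.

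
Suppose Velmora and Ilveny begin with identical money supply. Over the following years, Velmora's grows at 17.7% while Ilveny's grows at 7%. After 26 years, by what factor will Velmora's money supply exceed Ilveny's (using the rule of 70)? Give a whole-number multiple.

≈ 16 times

Only the 10.7-point difference matters.
70/10.7 ≈ 6.54 years per doubling of the ratio; 26 years gives 3.98 doublings, so ≈ 16×.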